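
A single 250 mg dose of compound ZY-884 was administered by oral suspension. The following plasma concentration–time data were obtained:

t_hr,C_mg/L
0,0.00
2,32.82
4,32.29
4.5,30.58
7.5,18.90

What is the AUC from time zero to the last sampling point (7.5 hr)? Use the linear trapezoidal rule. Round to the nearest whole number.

Trapezoidal AUC_0→7.5:
  [0→2]: (0.00+32.82)/2 × 2 = 32.82
  [2→4]: (32.82+32.29)/2 × 2 = 65.11
  [4→4.5]: (32.29+30.58)/2 × 0.5 = 15.7175
  [4.5→7.5]: (30.58+18.90)/2 × 3 = 74.22
  Sum = 187.8675 mg/L·hr

AUC = 188 mg/L·hr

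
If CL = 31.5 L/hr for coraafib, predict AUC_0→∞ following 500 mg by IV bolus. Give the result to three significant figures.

AUC = 15.9 mg/L·hr

AUC_0→∞ = Dose_iv / CL
        = 500 / 31.5 = 15.873 mg/L·hr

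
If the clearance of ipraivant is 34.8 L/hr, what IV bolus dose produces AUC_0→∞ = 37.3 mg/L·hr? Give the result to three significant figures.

Dose = 1300 mg

Dose_iv = CL × AUC_0→∞
     = 34.8 × 37.3 = 1298.04 mg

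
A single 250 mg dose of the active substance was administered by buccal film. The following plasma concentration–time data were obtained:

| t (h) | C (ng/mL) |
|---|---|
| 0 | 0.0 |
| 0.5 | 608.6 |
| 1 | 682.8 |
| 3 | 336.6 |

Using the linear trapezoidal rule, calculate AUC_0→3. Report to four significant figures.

Trapezoidal AUC_0→3:
  [0→0.5]: (0.0+608.6)/2 × 0.5 = 152.15
  [0.5→1]: (608.6+682.8)/2 × 0.5 = 322.85
  [1→3]: (682.8+336.6)/2 × 2 = 1019.4
  Sum = 1494.4 ng/mL·h

AUC = 1494 ng/mL·h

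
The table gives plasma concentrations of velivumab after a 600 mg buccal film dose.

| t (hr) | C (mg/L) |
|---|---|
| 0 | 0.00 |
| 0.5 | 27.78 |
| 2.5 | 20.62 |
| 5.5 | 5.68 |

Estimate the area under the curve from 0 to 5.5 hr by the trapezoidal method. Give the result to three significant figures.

AUC = 94.8 mg/L·hr

Trapezoidal AUC_0→5.5:
  [0→0.5]: (0.00+27.78)/2 × 0.5 = 6.945
  [0.5→2.5]: (27.78+20.62)/2 × 2 = 48.4
  [2.5→5.5]: (20.62+5.68)/2 × 3 = 39.45
  Sum = 94.795 mg/L·hr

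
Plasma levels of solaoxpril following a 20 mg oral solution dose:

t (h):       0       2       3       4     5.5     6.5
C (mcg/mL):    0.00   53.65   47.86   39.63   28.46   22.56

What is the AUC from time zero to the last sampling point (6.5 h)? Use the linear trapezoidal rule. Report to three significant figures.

AUC = 225 mcg/mL·h

Trapezoidal AUC_0→6.5:
  [0→2]: (0.00+53.65)/2 × 2 = 53.65
  [2→3]: (53.65+47.86)/2 × 1 = 50.755
  [3→4]: (47.86+39.63)/2 × 1 = 43.745
  [4→5.5]: (39.63+28.46)/2 × 1.5 = 51.0675
  [5.5→6.5]: (28.46+22.56)/2 × 1 = 25.51
  Sum = 224.7275 mcg/mL·h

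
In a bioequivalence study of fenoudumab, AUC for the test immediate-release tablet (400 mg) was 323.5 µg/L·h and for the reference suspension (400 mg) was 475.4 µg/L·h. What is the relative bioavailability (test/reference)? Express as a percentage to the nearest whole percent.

F_rel = 68%

F_rel = (AUC_test/D_test) / (AUC_ref/D_ref)
      = (323.5/400) / (475.4/400)
      = 0.80875 / 1.1885 = 0.6805 = 68.05%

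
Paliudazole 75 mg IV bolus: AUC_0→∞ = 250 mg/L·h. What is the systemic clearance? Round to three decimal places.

CL = 0.300 L/h

CL = Dose_iv / AUC_0→∞
   = 75 / 250 = 0.3 L/h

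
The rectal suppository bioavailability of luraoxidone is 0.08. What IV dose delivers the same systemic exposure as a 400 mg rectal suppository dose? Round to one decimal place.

D_iv = 32.0 mg

Systemic exposure from an extravascular dose = F × D_ev, so the equivalent IV dose is F × D_ev.
D_iv = F × D_ev = 0.08 × 400 = 32 mg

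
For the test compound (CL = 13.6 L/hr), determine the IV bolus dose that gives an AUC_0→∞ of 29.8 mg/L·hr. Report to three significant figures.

Dose_iv = CL × AUC_0→∞
     = 13.6 × 29.8 = 405.28 mg

Dose = 405 mg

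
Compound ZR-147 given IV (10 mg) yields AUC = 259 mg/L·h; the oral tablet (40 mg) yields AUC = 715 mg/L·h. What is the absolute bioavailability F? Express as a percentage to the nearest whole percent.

F = (AUC_ev / D_ev) / (AUC_iv / D_iv)
  = (715/40) / (259/10)
  = 17.875 / 25.9 = 0.6902
  = 69.02%

F = 69%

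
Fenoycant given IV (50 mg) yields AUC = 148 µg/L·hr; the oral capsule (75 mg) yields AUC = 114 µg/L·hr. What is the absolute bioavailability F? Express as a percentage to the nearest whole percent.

F = (AUC_ev / D_ev) / (AUC_iv / D_iv)
  = (114/75) / (148/50)
  = 1.52 / 2.96 = 0.5135
  = 51.35%

F = 51%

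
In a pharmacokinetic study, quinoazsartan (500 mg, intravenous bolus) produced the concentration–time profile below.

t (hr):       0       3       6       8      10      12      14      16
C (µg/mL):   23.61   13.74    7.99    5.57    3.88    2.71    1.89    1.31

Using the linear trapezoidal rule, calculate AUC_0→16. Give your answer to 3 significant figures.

Trapezoidal AUC_0→16:
  [0→3]: (23.61+13.74)/2 × 3 = 56.025
  [3→6]: (13.74+7.99)/2 × 3 = 32.595
  [6→8]: (7.99+5.57)/2 × 2 = 13.56
  [8→10]: (5.57+3.88)/2 × 2 = 9.45
  [10→12]: (3.88+2.71)/2 × 2 = 6.59
  [12→14]: (2.71+1.89)/2 × 2 = 4.6
  [14→16]: (1.89+1.31)/2 × 2 = 3.2
  Sum = 126.02 µg/mL·hr

AUC = 126 µg/mL·hr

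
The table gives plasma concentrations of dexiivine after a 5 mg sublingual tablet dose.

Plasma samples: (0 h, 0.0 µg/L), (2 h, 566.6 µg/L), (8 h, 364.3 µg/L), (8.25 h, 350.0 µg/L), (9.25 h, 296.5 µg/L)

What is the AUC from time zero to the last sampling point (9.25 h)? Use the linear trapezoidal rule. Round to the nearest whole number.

Trapezoidal AUC_0→9.25:
  [0→2]: (0.0+566.6)/2 × 2 = 566.6
  [2→8]: (566.6+364.3)/2 × 6 = 2792.7
  [8→8.25]: (364.3+350.0)/2 × 0.25 = 89.2875
  [8.25→9.25]: (350.0+296.5)/2 × 1 = 323.25
  Sum = 3771.8375 µg/L·h

AUC = 3772 µg/L·h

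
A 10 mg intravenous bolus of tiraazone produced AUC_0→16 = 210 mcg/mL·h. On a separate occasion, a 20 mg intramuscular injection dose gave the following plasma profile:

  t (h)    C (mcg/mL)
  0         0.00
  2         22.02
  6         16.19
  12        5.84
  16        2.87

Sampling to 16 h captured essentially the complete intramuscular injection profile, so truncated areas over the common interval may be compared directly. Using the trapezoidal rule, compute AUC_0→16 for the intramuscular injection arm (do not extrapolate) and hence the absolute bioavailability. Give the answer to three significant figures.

Trapezoidal AUC_0→16 (intramuscular injection):
  [0→2]: (0.00+22.02)/2 × 2 = 22.02
  [2→6]: (22.02+16.19)/2 × 4 = 76.42
  [6→12]: (16.19+5.84)/2 × 6 = 66.09
  [12→16]: (5.84+2.87)/2 × 4 = 17.42
  Sum = 181.95 mcg/mL·h
F = (AUC_ev/D_ev)/(AUC_iv/D_iv) = (181.95/20)/(210/10) = 9.0975/21 = 0.4332

F = 0.433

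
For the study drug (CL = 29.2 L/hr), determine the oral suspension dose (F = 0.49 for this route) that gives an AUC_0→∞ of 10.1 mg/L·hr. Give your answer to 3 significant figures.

Dose = 602 mg

Dose = CL × AUC_0→∞ / F
     = 29.2 × 10.1 / 0.49 = 601.878 mg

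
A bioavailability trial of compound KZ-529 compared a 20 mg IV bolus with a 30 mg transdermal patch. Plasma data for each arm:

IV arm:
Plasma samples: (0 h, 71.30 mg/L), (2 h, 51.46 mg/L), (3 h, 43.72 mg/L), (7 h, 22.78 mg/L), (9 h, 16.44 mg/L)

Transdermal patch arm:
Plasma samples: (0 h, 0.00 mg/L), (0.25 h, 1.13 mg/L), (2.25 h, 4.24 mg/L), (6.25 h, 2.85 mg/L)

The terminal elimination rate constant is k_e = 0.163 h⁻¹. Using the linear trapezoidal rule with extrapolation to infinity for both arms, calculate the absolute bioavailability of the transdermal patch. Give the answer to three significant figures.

F = 0.0559

Trapezoidal AUC_0→9 (IV):
  [0→2]: (71.30+51.46)/2 × 2 = 122.76
  [2→3]: (51.46+43.72)/2 × 1 = 47.59
  [3→7]: (43.72+22.78)/2 × 4 = 133.0
  [7→9]: (22.78+16.44)/2 × 2 = 39.22
  Sum = 342.57 mg/L·h
IV tail: 16.44/0.163 = 100.859; AUC_iv,0→∞ = 342.57 + 100.859 = 443.429 mg/L·h
Trapezoidal AUC_0→6.25 (transdermal patch):
  [0→0.25]: (0.00+1.13)/2 × 0.25 = 0.14125
  [0.25→2.25]: (1.13+4.24)/2 × 2 = 5.37
  [2.25→6.25]: (4.24+2.85)/2 × 4 = 14.18
  Sum = 19.69125 mg/L·h
transdermal patch tail: 2.85/0.163 = 17.485; AUC_ev,0→∞ = 19.69125 + 17.485 = 37.17625 mg/L·h
F = (AUC_ev/D_ev)/(AUC_iv/D_iv) = (37.17625/30)/(443.429/20) = 1.23921/22.17145 = 0.0559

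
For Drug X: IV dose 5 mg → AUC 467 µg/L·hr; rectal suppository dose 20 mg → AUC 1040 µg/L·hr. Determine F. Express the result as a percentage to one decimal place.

F = 55.7%

F = (AUC_ev / D_ev) / (AUC_iv / D_iv)
  = (1040/20) / (467/5)
  = 52 / 93.4 = 0.5567
  = 55.67%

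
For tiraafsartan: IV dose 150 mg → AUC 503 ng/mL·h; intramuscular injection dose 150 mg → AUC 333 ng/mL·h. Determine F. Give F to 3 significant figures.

F = (AUC_ev / D_ev) / (AUC_iv / D_iv)
  = (333/150) / (503/150)
  = 2.22 / 3.35333 = 0.6620

F = 0.662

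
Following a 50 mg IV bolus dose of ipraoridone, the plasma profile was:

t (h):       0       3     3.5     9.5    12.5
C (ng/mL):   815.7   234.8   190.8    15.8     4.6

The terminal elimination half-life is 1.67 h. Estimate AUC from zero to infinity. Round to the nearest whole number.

Trapezoidal AUC_0→12.5:
  [0→3]: (815.7+234.8)/2 × 3 = 1575.75
  [3→3.5]: (234.8+190.8)/2 × 0.5 = 106.4
  [3.5→9.5]: (190.8+15.8)/2 × 6 = 619.8
  [9.5→12.5]: (15.8+4.6)/2 × 3 = 30.6
  Sum = 2332.55 ng/mL·h
k_e = ln2 / t½ = 0.693147 / 1.67 = 0.4151 h^-1
Extrapolated tail: C_last / k_e = 4.6 / 0.4151 = 11.082
AUC_0→∞ = 2332.55 + 11.082 = 2343.632 ng/mL·h

AUC = 2344 ng/mL·h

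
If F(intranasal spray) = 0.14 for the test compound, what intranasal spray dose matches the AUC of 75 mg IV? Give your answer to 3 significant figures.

For equal systemic exposure: F × D_ev = D_iv
D_ev = D_iv / F = 75 / 0.14 = 535.714 mg

D_intranasal = 536 mg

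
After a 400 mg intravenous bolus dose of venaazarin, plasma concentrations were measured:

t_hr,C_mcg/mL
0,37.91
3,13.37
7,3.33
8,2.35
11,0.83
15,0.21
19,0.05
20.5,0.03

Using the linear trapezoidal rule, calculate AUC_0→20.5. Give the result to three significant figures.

Trapezoidal AUC_0→20.5:
  [0→3]: (37.91+13.37)/2 × 3 = 76.92
  [3→7]: (13.37+3.33)/2 × 4 = 33.4
  [7→8]: (3.33+2.35)/2 × 1 = 2.84
  [8→11]: (2.35+0.83)/2 × 3 = 4.77
  [11→15]: (0.83+0.21)/2 × 4 = 2.08
  [15→19]: (0.21+0.05)/2 × 4 = 0.52
  [19→20.5]: (0.05+0.03)/2 × 1.5 = 0.06
  Sum = 120.59 mcg/mL·hr

AUC = 121 mcg/mL·hr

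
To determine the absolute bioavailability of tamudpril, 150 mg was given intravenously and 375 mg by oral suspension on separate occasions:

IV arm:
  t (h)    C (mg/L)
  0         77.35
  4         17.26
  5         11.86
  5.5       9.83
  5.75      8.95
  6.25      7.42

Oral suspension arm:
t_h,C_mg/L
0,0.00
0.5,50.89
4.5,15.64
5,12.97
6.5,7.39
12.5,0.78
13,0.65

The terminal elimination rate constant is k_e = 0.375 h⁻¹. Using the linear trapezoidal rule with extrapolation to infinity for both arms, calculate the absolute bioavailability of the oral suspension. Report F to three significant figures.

Trapezoidal AUC_0→6.25 (IV):
  [0→4]: (77.35+17.26)/2 × 4 = 189.22
  [4→5]: (17.26+11.86)/2 × 1 = 14.56
  [5→5.5]: (11.86+9.83)/2 × 0.5 = 5.4225
  [5.5→5.75]: (9.83+8.95)/2 × 0.25 = 2.3475
  [5.75→6.25]: (8.95+7.42)/2 × 0.5 = 4.0925
  Sum = 215.6425 mg/L·h
IV tail: 7.42/0.375 = 19.787; AUC_iv,0→∞ = 215.6425 + 19.787 = 235.4295 mg/L·h
Trapezoidal AUC_0→13 (oral suspension):
  [0→0.5]: (0.00+50.89)/2 × 0.5 = 12.7225
  [0.5→4.5]: (50.89+15.64)/2 × 4 = 133.06
  [4.5→5]: (15.64+12.97)/2 × 0.5 = 7.1525
  [5→6.5]: (12.97+7.39)/2 × 1.5 = 15.27
  [6.5→12.5]: (7.39+0.78)/2 × 6 = 24.51
  [12.5→13]: (0.78+0.65)/2 × 0.5 = 0.3575
  Sum = 193.0725 mg/L·h
oral suspension tail: 0.65/0.375 = 1.733; AUC_ev,0→∞ = 193.0725 + 1.733 = 194.8055 mg/L·h
F = (AUC_ev/D_ev)/(AUC_iv/D_iv) = (194.8055/375)/(235.4295/150) = 0.519481/1.56953 = 0.3310

F = 0.331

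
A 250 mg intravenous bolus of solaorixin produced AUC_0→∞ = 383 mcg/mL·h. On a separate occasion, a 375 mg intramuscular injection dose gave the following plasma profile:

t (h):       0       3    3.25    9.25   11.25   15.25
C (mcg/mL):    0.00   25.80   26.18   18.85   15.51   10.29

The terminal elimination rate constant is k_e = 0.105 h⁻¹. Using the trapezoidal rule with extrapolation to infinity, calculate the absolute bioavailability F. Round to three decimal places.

F = 0.634

Trapezoidal AUC_0→15.25 (intramuscular injection):
  [0→3]: (0.00+25.80)/2 × 3 = 38.7
  [3→3.25]: (25.80+26.18)/2 × 0.25 = 6.4975
  [3.25→9.25]: (26.18+18.85)/2 × 6 = 135.09
  [9.25→11.25]: (18.85+15.51)/2 × 2 = 34.36
  [11.25→15.25]: (15.51+10.29)/2 × 4 = 51.6
  Sum = 266.2475 mcg/mL·h
Tail: C_last/k_e = 10.29/0.105 = 98.000
AUC_0→∞ (intramuscular injection) = 266.2475 + 98.000 = 364.2475 mcg/mL·h
F = (AUC_ev/D_ev)/(AUC_iv/D_iv) = (364.2475/375)/(383/250) = 0.971327/1.532 = 0.6340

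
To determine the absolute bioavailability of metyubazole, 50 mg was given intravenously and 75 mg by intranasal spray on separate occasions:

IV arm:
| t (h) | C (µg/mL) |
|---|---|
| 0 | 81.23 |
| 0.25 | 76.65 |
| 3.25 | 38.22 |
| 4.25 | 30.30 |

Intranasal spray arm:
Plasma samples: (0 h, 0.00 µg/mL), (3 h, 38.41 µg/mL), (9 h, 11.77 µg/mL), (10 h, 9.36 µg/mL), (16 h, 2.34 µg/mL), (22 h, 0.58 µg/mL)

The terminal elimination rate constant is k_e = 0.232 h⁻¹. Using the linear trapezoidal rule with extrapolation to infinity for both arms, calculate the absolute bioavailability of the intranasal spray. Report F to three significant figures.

Trapezoidal AUC_0→4.25 (IV):
  [0→0.25]: (81.23+76.65)/2 × 0.25 = 19.735
  [0.25→3.25]: (76.65+38.22)/2 × 3 = 172.305
  [3.25→4.25]: (38.22+30.30)/2 × 1 = 34.26
  Sum = 226.3 µg/mL·h
IV tail: 30.30/0.232 = 130.603; AUC_iv,0→∞ = 226.3 + 130.603 = 356.903 µg/mL·h
Trapezoidal AUC_0→22 (intranasal spray):
  [0→3]: (0.00+38.41)/2 × 3 = 57.615
  [3→9]: (38.41+11.77)/2 × 6 = 150.54
  [9→10]: (11.77+9.36)/2 × 1 = 10.565
  [10→16]: (9.36+2.34)/2 × 6 = 35.1
  [16→22]: (2.34+0.58)/2 × 6 = 8.76
  Sum = 262.58 µg/mL·h
intranasal spray tail: 0.58/0.232 = 2.500; AUC_ev,0→∞ = 262.58 + 2.500 = 265.08 µg/mL·h
F = (AUC_ev/D_ev)/(AUC_iv/D_iv) = (265.08/75)/(356.903/50) = 3.5344/7.13806 = 0.4951

F = 0.495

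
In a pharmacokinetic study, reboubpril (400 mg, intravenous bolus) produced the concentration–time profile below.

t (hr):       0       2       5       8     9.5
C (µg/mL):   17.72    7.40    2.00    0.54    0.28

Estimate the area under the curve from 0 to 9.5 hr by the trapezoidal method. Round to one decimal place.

Trapezoidal AUC_0→9.5:
  [0→2]: (17.72+7.40)/2 × 2 = 25.12
  [2→5]: (7.40+2.00)/2 × 3 = 14.1
  [5→8]: (2.00+0.54)/2 × 3 = 3.81
  [8→9.5]: (0.54+0.28)/2 × 1.5 = 0.615
  Sum = 43.645 µg/mL·hr

AUC = 43.6 µg/mL·hr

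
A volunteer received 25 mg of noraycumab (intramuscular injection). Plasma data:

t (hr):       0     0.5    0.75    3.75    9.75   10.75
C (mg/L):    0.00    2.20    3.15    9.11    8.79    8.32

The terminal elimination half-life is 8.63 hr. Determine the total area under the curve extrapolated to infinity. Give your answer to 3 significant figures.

Trapezoidal AUC_0→10.75:
  [0→0.5]: (0.00+2.20)/2 × 0.5 = 0.55
  [0.5→0.75]: (2.20+3.15)/2 × 0.25 = 0.66875
  [0.75→3.75]: (3.15+9.11)/2 × 3 = 18.39
  [3.75→9.75]: (9.11+8.79)/2 × 6 = 53.7
  [9.75→10.75]: (8.79+8.32)/2 × 1 = 8.555
  Sum = 81.86375 mg/L·hr
k_e = ln2 / t½ = 0.693147 / 8.63 = 0.0803 hr^-1
Extrapolated tail: C_last / k_e = 8.32 / 0.0803 = 103.611
AUC_0→∞ = 81.86375 + 103.611 = 185.47475 mg/L·hr

AUC = 185 mg/L·hr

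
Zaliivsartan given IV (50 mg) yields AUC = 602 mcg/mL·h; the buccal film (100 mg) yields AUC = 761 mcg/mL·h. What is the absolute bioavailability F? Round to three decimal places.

F = 0.632

F = (AUC_ev / D_ev) / (AUC_iv / D_iv)
  = (761/100) / (602/50)
  = 7.61 / 12.04 = 0.6321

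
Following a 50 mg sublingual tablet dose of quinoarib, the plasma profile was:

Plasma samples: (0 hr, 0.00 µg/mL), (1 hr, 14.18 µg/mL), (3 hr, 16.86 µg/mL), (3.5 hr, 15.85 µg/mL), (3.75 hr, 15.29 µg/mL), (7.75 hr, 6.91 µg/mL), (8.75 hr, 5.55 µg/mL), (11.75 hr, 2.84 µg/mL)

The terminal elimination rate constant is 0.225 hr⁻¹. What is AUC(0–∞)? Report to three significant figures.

AUC = 126 µg/mL·hr

Trapezoidal AUC_0→11.75:
  [0→1]: (0.00+14.18)/2 × 1 = 7.09
  [1→3]: (14.18+16.86)/2 × 2 = 31.04
  [3→3.5]: (16.86+15.85)/2 × 0.5 = 8.1775
  [3.5→3.75]: (15.85+15.29)/2 × 0.25 = 3.8925
  [3.75→7.75]: (15.29+6.91)/2 × 4 = 44.4
  [7.75→8.75]: (6.91+5.55)/2 × 1 = 6.23
  [8.75→11.75]: (5.55+2.84)/2 × 3 = 12.585
  Sum = 113.415 µg/mL·hr
Extrapolated tail: C_last / k_e = 2.84 / 0.225 = 12.622
AUC_0→∞ = 113.415 + 12.622 = 126.037 µg/mL·hr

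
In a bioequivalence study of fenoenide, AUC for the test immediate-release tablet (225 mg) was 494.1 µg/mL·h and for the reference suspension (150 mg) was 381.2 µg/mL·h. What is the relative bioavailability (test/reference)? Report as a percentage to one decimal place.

F_rel = 86.4%

F_rel = (AUC_test/D_test) / (AUC_ref/D_ref)
      = (494.1/225) / (381.2/150)
      = 2.196 / 2.54133 = 0.8641 = 86.41%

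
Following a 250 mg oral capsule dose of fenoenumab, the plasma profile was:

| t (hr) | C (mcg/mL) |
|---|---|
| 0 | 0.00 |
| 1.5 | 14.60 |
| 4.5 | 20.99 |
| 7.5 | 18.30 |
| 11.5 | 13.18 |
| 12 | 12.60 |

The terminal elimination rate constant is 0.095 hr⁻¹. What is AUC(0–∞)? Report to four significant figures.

Trapezoidal AUC_0→12:
  [0→1.5]: (0.00+14.60)/2 × 1.5 = 10.95
  [1.5→4.5]: (14.60+20.99)/2 × 3 = 53.385
  [4.5→7.5]: (20.99+18.30)/2 × 3 = 58.935
  [7.5→11.5]: (18.30+13.18)/2 × 4 = 62.96
  [11.5→12]: (13.18+12.60)/2 × 0.5 = 6.445
  Sum = 192.675 mcg/mL·hr
Extrapolated tail: C_last / k_e = 12.60 / 0.095 = 132.632
AUC_0→∞ = 192.675 + 132.632 = 325.307 mcg/mL·hr

AUC = 325.3 mcg/mL·hr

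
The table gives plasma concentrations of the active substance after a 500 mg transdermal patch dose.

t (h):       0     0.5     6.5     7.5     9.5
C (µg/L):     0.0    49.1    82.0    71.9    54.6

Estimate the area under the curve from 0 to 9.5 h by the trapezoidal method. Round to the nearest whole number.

AUC = 609 µg/L·h

Trapezoidal AUC_0→9.5:
  [0→0.5]: (0.0+49.1)/2 × 0.5 = 12.275
  [0.5→6.5]: (49.1+82.0)/2 × 6 = 393.3
  [6.5→7.5]: (82.0+71.9)/2 × 1 = 76.95
  [7.5→9.5]: (71.9+54.6)/2 × 2 = 126.5
  Sum = 609.025 µg/L·h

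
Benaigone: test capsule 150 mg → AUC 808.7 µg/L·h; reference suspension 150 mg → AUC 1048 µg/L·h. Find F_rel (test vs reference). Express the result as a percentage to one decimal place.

F_rel = 77.2%

F_rel = (AUC_test/D_test) / (AUC_ref/D_ref)
      = (808.7/150) / (1048/150)
      = 5.39133 / 6.98667 = 0.7717 = 77.17%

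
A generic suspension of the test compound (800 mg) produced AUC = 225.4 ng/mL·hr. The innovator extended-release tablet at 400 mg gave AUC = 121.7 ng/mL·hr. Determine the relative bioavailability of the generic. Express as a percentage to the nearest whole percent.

F_rel = (AUC_test/D_test) / (AUC_ref/D_ref)
      = (225.4/800) / (121.7/400)
      = 0.28175 / 0.30425 = 0.9260 = 92.60%

F_rel = 93%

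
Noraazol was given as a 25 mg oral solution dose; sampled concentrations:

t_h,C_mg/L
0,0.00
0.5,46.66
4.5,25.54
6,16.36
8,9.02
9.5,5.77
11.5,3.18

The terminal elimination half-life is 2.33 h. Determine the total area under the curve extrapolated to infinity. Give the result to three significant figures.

Trapezoidal AUC_0→11.5:
  [0→0.5]: (0.00+46.66)/2 × 0.5 = 11.665
  [0.5→4.5]: (46.66+25.54)/2 × 4 = 144.4
  [4.5→6]: (25.54+16.36)/2 × 1.5 = 31.425
  [6→8]: (16.36+9.02)/2 × 2 = 25.38
  [8→9.5]: (9.02+5.77)/2 × 1.5 = 11.0925
  [9.5→11.5]: (5.77+3.18)/2 × 2 = 8.95
  Sum = 232.9125 mg/L·h
k_e = ln2 / t½ = 0.693147 / 2.33 = 0.2975 h^-1
Extrapolated tail: C_last / k_e = 3.18 / 0.2975 = 10.689
AUC_0→∞ = 232.9125 + 10.689 = 243.6015 mg/L·h

AUC = 244 mg/L·h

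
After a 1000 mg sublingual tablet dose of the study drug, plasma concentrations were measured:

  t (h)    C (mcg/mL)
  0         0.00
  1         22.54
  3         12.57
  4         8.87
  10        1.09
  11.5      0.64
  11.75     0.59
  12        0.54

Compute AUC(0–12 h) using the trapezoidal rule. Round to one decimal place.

Trapezoidal AUC_0→12:
  [0→1]: (0.00+22.54)/2 × 1 = 11.27
  [1→3]: (22.54+12.57)/2 × 2 = 35.11
  [3→4]: (12.57+8.87)/2 × 1 = 10.72
  [4→10]: (8.87+1.09)/2 × 6 = 29.88
  [10→11.5]: (1.09+0.64)/2 × 1.5 = 1.2975
  [11.5→11.75]: (0.64+0.59)/2 × 0.25 = 0.15375
  [11.75→12]: (0.59+0.54)/2 × 0.25 = 0.14125
  Sum = 88.5725 mcg/mL·h

AUC = 88.6 mcg/mL·h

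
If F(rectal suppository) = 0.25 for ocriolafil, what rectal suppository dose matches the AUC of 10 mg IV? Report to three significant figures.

For equal systemic exposure: F × D_ev = D_iv
D_ev = D_iv / F = 10 / 0.25 = 40 mg

D_rectal = 40.0 mg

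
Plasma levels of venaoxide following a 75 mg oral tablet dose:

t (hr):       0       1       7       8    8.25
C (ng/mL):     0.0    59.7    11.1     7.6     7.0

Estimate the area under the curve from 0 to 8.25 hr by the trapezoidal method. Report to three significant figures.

Trapezoidal AUC_0→8.25:
  [0→1]: (0.0+59.7)/2 × 1 = 29.85
  [1→7]: (59.7+11.1)/2 × 6 = 212.4
  [7→8]: (11.1+7.6)/2 × 1 = 9.35
  [8→8.25]: (7.6+7.0)/2 × 0.25 = 1.825
  Sum = 253.425 ng/mL·hr

AUC = 253 ng/mL·hr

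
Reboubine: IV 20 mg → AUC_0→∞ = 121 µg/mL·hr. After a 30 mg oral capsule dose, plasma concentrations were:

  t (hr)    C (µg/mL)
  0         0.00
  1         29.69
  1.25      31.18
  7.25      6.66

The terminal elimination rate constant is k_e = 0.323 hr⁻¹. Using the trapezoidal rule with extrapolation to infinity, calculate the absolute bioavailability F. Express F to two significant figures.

F = 0.86

Trapezoidal AUC_0→7.25 (oral capsule):
  [0→1]: (0.00+29.69)/2 × 1 = 14.845
  [1→1.25]: (29.69+31.18)/2 × 0.25 = 7.60875
  [1.25→7.25]: (31.18+6.66)/2 × 6 = 113.52
  Sum = 135.97375 µg/mL·hr
Tail: C_last/k_e = 6.66/0.323 = 20.619
AUC_0→∞ (oral capsule) = 135.97375 + 20.619 = 156.59275 µg/mL·hr
F = (AUC_ev/D_ev)/(AUC_iv/D_iv) = (156.59275/30)/(121/20) = 5.21976/6.05 = 0.8628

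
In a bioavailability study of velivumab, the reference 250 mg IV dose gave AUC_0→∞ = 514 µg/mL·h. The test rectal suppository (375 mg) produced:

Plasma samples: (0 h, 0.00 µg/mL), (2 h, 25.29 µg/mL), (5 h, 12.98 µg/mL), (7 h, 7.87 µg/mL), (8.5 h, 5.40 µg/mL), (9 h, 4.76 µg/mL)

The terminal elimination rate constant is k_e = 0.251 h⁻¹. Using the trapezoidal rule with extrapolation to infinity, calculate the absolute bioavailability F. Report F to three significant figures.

Trapezoidal AUC_0→9 (rectal suppository):
  [0→2]: (0.00+25.29)/2 × 2 = 25.29
  [2→5]: (25.29+12.98)/2 × 3 = 57.405
  [5→7]: (12.98+7.87)/2 × 2 = 20.85
  [7→8.5]: (7.87+5.40)/2 × 1.5 = 9.9525
  [8.5→9]: (5.40+4.76)/2 × 0.5 = 2.54
  Sum = 116.0375 µg/mL·h
Tail: C_last/k_e = 4.76/0.251 = 18.964
AUC_0→∞ (rectal suppository) = 116.0375 + 18.964 = 135.0015 µg/mL·h
F = (AUC_ev/D_ev)/(AUC_iv/D_iv) = (135.0015/375)/(514/250) = 0.360004/2.056 = 0.1751

F = 0.175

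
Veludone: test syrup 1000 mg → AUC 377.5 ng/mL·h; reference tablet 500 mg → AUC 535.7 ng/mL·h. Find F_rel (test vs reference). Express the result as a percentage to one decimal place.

F_rel = 35.2%

F_rel = (AUC_test/D_test) / (AUC_ref/D_ref)
      = (377.5/1000) / (535.7/500)
      = 0.3775 / 1.0714 = 0.3523 = 35.23%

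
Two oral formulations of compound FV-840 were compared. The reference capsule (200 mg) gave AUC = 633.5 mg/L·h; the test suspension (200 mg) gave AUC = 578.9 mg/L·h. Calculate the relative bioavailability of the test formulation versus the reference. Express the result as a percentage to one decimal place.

F_rel = 91.4%

F_rel = (AUC_test/D_test) / (AUC_ref/D_ref)
      = (578.9/200) / (633.5/200)
      = 2.8945 / 3.1675 = 0.9138 = 91.38%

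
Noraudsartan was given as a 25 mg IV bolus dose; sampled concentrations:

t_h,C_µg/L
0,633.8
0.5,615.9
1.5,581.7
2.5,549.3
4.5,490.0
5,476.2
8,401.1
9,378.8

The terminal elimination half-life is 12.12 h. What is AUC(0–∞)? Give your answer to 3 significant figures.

AUC = 11100 µg/L·h

Trapezoidal AUC_0→9:
  [0→0.5]: (633.8+615.9)/2 × 0.5 = 312.425
  [0.5→1.5]: (615.9+581.7)/2 × 1 = 598.8
  [1.5→2.5]: (581.7+549.3)/2 × 1 = 565.5
  [2.5→4.5]: (549.3+490.0)/2 × 2 = 1039.3
  [4.5→5]: (490.0+476.2)/2 × 0.5 = 241.55
  [5→8]: (476.2+401.1)/2 × 3 = 1315.95
  [8→9]: (401.1+378.8)/2 × 1 = 389.95
  Sum = 4463.475 µg/L·h
k_e = ln2 / t½ = 0.693147 / 12.12 = 0.0572 h^-1
Extrapolated tail: C_last / k_e = 378.8 / 0.0572 = 6622.378
AUC_0→∞ = 4463.475 + 6622.378 = 11085.853 µg/L·h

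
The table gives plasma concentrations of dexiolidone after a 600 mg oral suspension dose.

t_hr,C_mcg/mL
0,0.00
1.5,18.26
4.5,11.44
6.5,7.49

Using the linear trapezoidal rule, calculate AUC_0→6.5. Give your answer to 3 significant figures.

AUC = 77.2 mcg/mL·hr

Trapezoidal AUC_0→6.5:
  [0→1.5]: (0.00+18.26)/2 × 1.5 = 13.695
  [1.5→4.5]: (18.26+11.44)/2 × 3 = 44.55
  [4.5→6.5]: (11.44+7.49)/2 × 2 = 18.93
  Sum = 77.175 mcg/mL·hr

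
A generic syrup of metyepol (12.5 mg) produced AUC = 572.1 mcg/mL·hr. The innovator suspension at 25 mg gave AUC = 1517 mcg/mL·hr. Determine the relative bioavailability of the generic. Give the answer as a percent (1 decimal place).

F_rel = (AUC_test/D_test) / (AUC_ref/D_ref)
      = (572.1/12.5) / (1517/25)
      = 45.768 / 60.68 = 0.7543 = 75.43%

F_rel = 75.4%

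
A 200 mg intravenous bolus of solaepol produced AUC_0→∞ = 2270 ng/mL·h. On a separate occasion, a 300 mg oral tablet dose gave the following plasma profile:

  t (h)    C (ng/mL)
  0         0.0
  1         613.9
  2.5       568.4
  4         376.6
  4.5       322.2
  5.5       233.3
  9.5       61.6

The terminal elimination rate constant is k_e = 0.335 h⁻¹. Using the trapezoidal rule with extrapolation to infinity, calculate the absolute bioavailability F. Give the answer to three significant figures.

F = 0.919

Trapezoidal AUC_0→9.5 (oral tablet):
  [0→1]: (0.0+613.9)/2 × 1 = 306.95
  [1→2.5]: (613.9+568.4)/2 × 1.5 = 886.725
  [2.5→4]: (568.4+376.6)/2 × 1.5 = 708.75
  [4→4.5]: (376.6+322.2)/2 × 0.5 = 174.7
  [4.5→5.5]: (322.2+233.3)/2 × 1 = 277.75
  [5.5→9.5]: (233.3+61.6)/2 × 4 = 589.8
  Sum = 2944.675 ng/mL·h
Tail: C_last/k_e = 61.6/0.335 = 183.881
AUC_0→∞ (oral tablet) = 2944.675 + 183.881 = 3128.556 ng/mL·h
F = (AUC_ev/D_ev)/(AUC_iv/D_iv) = (3128.556/300)/(2270/200) = 10.42852/11.35 = 0.9188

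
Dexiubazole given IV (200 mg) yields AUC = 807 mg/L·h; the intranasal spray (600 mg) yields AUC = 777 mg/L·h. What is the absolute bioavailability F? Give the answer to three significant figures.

F = (AUC_ev / D_ev) / (AUC_iv / D_iv)
  = (777/600) / (807/200)
  = 1.295 / 4.035 = 0.3209

F = 0.321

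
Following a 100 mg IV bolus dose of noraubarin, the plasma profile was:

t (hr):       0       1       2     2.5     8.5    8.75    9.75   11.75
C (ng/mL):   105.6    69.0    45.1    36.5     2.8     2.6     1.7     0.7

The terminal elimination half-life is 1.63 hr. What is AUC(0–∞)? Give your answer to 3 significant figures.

Trapezoidal AUC_0→11.75:
  [0→1]: (105.6+69.0)/2 × 1 = 87.3
  [1→2]: (69.0+45.1)/2 × 1 = 57.05
  [2→2.5]: (45.1+36.5)/2 × 0.5 = 20.4
  [2.5→8.5]: (36.5+2.8)/2 × 6 = 117.9
  [8.5→8.75]: (2.8+2.6)/2 × 0.25 = 0.675
  [8.75→9.75]: (2.6+1.7)/2 × 1 = 2.15
  [9.75→11.75]: (1.7+0.7)/2 × 2 = 2.4
  Sum = 287.875 ng/mL·hr
k_e = ln2 / t½ = 0.693147 / 1.63 = 0.4252 hr^-1
Extrapolated tail: C_last / k_e = 0.7 / 0.4252 = 1.646
AUC_0→∞ = 287.875 + 1.646 = 289.521 ng/mL·hr

AUC = 290 ng/mL·hr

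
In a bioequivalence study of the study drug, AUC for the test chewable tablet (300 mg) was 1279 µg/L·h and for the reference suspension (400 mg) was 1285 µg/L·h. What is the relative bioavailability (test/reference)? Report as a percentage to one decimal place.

F_rel = (AUC_test/D_test) / (AUC_ref/D_ref)
      = (1279/300) / (1285/400)
      = 4.26333 / 3.2125 = 1.3271 = 132.71%

F_rel = 132.7%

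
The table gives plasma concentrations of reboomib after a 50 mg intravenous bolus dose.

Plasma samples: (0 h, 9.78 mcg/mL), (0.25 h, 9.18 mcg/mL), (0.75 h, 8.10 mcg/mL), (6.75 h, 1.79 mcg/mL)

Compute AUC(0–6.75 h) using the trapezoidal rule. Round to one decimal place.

AUC = 36.4 mcg/mL·h

Trapezoidal AUC_0→6.75:
  [0→0.25]: (9.78+9.18)/2 × 0.25 = 2.37
  [0.25→0.75]: (9.18+8.10)/2 × 0.5 = 4.32
  [0.75→6.75]: (8.10+1.79)/2 × 6 = 29.67
  Sum = 36.36 mcg/mL·h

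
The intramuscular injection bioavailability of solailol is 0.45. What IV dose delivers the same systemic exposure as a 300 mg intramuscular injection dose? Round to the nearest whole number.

D_iv = 135 mg

Systemic exposure from an extravascular dose = F × D_ev, so the equivalent IV dose is F × D_ev.
D_iv = F × D_ev = 0.45 × 300 = 135 mg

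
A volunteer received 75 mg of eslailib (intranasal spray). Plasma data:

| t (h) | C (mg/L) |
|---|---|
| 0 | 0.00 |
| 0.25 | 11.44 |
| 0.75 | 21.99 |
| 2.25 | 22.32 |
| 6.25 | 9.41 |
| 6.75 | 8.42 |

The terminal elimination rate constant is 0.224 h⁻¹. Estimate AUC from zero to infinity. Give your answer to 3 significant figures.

Trapezoidal AUC_0→6.75:
  [0→0.25]: (0.00+11.44)/2 × 0.25 = 1.43
  [0.25→0.75]: (11.44+21.99)/2 × 0.5 = 8.3575
  [0.75→2.25]: (21.99+22.32)/2 × 1.5 = 33.2325
  [2.25→6.25]: (22.32+9.41)/2 × 4 = 63.46
  [6.25→6.75]: (9.41+8.42)/2 × 0.5 = 4.4575
  Sum = 110.9375 mg/L·h
Extrapolated tail: C_last / k_e = 8.42 / 0.224 = 37.589
AUC_0→∞ = 110.9375 + 37.589 = 148.5265 mg/L·h

AUC = 149 mg/L·h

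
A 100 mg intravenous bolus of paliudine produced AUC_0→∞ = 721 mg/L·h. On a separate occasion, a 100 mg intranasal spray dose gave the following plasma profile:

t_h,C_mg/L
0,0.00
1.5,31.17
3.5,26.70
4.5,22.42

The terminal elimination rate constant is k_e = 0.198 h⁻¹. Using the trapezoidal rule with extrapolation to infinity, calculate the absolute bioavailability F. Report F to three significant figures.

F = 0.304

Trapezoidal AUC_0→4.5 (intranasal spray):
  [0→1.5]: (0.00+31.17)/2 × 1.5 = 23.3775
  [1.5→3.5]: (31.17+26.70)/2 × 2 = 57.87
  [3.5→4.5]: (26.70+22.42)/2 × 1 = 24.56
  Sum = 105.8075 mg/L·h
Tail: C_last/k_e = 22.42/0.198 = 113.232
AUC_0→∞ (intranasal spray) = 105.8075 + 113.232 = 219.0395 mg/L·h
F = (AUC_ev/D_ev)/(AUC_iv/D_iv) = (219.0395/100)/(721/100) = 2.190395/7.21 = 0.3038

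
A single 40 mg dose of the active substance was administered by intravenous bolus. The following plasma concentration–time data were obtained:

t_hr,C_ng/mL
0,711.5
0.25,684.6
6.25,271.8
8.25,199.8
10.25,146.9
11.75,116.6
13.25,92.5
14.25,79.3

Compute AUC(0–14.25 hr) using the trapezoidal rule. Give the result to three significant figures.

AUC = 4300 ng/mL·hr

Trapezoidal AUC_0→14.25:
  [0→0.25]: (711.5+684.6)/2 × 0.25 = 174.5125
  [0.25→6.25]: (684.6+271.8)/2 × 6 = 2869.2
  [6.25→8.25]: (271.8+199.8)/2 × 2 = 471.6
  [8.25→10.25]: (199.8+146.9)/2 × 2 = 346.7
  [10.25→11.75]: (146.9+116.6)/2 × 1.5 = 197.625
  [11.75→13.25]: (116.6+92.5)/2 × 1.5 = 156.825
  [13.25→14.25]: (92.5+79.3)/2 × 1 = 85.9
  Sum = 4302.3625 ng/mL·hr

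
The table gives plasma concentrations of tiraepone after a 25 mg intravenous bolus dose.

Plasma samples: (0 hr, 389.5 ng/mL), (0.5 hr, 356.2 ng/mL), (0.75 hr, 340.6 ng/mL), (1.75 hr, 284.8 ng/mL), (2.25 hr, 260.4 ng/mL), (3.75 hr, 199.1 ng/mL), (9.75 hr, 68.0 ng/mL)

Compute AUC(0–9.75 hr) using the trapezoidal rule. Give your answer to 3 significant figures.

AUC = 1870 ng/mL·hr

Trapezoidal AUC_0→9.75:
  [0→0.5]: (389.5+356.2)/2 × 0.5 = 186.425
  [0.5→0.75]: (356.2+340.6)/2 × 0.25 = 87.1
  [0.75→1.75]: (340.6+284.8)/2 × 1 = 312.7
  [1.75→2.25]: (284.8+260.4)/2 × 0.5 = 136.3
  [2.25→3.75]: (260.4+199.1)/2 × 1.5 = 344.625
  [3.75→9.75]: (199.1+68.0)/2 × 6 = 801.3
  Sum = 1868.45 ng/mL·hr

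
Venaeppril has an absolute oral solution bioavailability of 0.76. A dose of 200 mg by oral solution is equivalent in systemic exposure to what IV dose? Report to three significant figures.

D_iv = 152 mg

Systemic exposure from an extravascular dose = F × D_ev, so the equivalent IV dose is F × D_ev.
D_iv = F × D_ev = 0.76 × 200 = 152 mg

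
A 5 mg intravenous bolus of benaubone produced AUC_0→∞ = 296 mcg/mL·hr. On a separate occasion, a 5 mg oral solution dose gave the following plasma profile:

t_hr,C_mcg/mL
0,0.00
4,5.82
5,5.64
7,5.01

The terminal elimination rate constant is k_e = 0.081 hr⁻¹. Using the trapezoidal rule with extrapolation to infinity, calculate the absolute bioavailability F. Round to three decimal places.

Trapezoidal AUC_0→7 (oral solution):
  [0→4]: (0.00+5.82)/2 × 4 = 11.64
  [4→5]: (5.82+5.64)/2 × 1 = 5.73
  [5→7]: (5.64+5.01)/2 × 2 = 10.65
  Sum = 28.02 mcg/mL·hr
Tail: C_last/k_e = 5.01/0.081 = 61.852
AUC_0→∞ (oral solution) = 28.02 + 61.852 = 89.872 mcg/mL·hr
F = (AUC_ev/D_ev)/(AUC_iv/D_iv) = (89.872/5)/(296/5) = 17.9744/59.2 = 0.3036

F = 0.304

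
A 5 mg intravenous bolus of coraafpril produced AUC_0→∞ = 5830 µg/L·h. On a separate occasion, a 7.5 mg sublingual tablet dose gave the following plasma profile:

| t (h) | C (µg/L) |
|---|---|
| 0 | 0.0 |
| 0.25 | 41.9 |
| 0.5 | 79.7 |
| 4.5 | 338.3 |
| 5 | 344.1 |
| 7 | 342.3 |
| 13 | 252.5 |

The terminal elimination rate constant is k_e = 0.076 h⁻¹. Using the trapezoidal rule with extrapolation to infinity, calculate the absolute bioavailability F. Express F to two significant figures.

Trapezoidal AUC_0→13 (sublingual tablet):
  [0→0.25]: (0.0+41.9)/2 × 0.25 = 5.2375
  [0.25→0.5]: (41.9+79.7)/2 × 0.25 = 15.2
  [0.5→4.5]: (79.7+338.3)/2 × 4 = 836.0
  [4.5→5]: (338.3+344.1)/2 × 0.5 = 170.6
  [5→7]: (344.1+342.3)/2 × 2 = 686.4
  [7→13]: (342.3+252.5)/2 × 6 = 1784.4
  Sum = 3497.8375 µg/L·h
Tail: C_last/k_e = 252.5/0.076 = 3322.368
AUC_0→∞ (sublingual tablet) = 3497.8375 + 3322.368 = 6820.2055 µg/L·h
F = (AUC_ev/D_ev)/(AUC_iv/D_iv) = (6820.2055/7.5)/(5830/5) = 909.361/1166 = 0.7799

F = 0.78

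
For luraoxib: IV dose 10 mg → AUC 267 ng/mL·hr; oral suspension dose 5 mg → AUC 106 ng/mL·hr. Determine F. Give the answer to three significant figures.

F = 0.794

F = (AUC_ev / D_ev) / (AUC_iv / D_iv)
  = (106/5) / (267/10)
  = 21.2 / 26.7 = 0.7940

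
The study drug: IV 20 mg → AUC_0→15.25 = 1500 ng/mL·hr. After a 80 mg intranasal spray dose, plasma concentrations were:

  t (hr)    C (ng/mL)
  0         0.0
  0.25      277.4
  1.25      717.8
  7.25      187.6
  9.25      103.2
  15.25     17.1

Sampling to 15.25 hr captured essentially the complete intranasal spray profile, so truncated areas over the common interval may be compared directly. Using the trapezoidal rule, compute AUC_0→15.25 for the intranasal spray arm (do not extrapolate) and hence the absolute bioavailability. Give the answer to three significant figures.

F = 0.650

Trapezoidal AUC_0→15.25 (intranasal spray):
  [0→0.25]: (0.0+277.4)/2 × 0.25 = 34.675
  [0.25→1.25]: (277.4+717.8)/2 × 1 = 497.6
  [1.25→7.25]: (717.8+187.6)/2 × 6 = 2716.2
  [7.25→9.25]: (187.6+103.2)/2 × 2 = 290.8
  [9.25→15.25]: (103.2+17.1)/2 × 6 = 360.9
  Sum = 3900.175 ng/mL·hr
F = (AUC_ev/D_ev)/(AUC_iv/D_iv) = (3900.175/80)/(1500/20) = 48.7522/75 = 0.6500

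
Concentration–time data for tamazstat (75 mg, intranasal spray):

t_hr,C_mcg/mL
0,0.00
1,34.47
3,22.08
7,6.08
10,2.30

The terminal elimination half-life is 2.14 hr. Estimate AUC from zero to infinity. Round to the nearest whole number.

AUC = 150 mcg/mL·hr

Trapezoidal AUC_0→10:
  [0→1]: (0.00+34.47)/2 × 1 = 17.235
  [1→3]: (34.47+22.08)/2 × 2 = 56.55
  [3→7]: (22.08+6.08)/2 × 4 = 56.32
  [7→10]: (6.08+2.30)/2 × 3 = 12.57
  Sum = 142.675 mcg/mL·hr
k_e = ln2 / t½ = 0.693147 / 2.14 = 0.3239 hr^-1
Extrapolated tail: C_last / k_e = 2.30 / 0.3239 = 7.101
AUC_0→∞ = 142.675 + 7.101 = 149.776 mcg/mL·hr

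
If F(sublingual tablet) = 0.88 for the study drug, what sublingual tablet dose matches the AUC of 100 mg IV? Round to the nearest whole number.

D_sublingual = 114 mg

For equal systemic exposure: F × D_ev = D_iv
D_ev = D_iv / F = 100 / 0.88 = 113.636 mg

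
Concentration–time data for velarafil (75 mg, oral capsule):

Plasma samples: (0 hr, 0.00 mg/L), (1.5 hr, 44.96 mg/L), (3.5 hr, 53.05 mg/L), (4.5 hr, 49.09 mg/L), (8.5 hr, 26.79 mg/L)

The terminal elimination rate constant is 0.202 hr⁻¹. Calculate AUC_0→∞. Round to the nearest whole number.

AUC = 467 mg/L·hr

Trapezoidal AUC_0→8.5:
  [0→1.5]: (0.00+44.96)/2 × 1.5 = 33.72
  [1.5→3.5]: (44.96+53.05)/2 × 2 = 98.01
  [3.5→4.5]: (53.05+49.09)/2 × 1 = 51.07
  [4.5→8.5]: (49.09+26.79)/2 × 4 = 151.76
  Sum = 334.56 mg/L·hr
Extrapolated tail: C_last / k_e = 26.79 / 0.202 = 132.624
AUC_0→∞ = 334.56 + 132.624 = 467.184 mg/L·hr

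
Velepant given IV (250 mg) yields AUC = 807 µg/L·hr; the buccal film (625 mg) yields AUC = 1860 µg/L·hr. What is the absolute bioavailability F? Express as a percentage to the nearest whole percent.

F = (AUC_ev / D_ev) / (AUC_iv / D_iv)
  = (1860/625) / (807/250)
  = 2.976 / 3.228 = 0.9219
  = 92.19%

F = 92%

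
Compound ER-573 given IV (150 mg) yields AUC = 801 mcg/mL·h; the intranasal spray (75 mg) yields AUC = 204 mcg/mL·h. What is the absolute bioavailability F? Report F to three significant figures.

F = 0.509

F = (AUC_ev / D_ev) / (AUC_iv / D_iv)
  = (204/75) / (801/150)
  = 2.72 / 5.34 = 0.5094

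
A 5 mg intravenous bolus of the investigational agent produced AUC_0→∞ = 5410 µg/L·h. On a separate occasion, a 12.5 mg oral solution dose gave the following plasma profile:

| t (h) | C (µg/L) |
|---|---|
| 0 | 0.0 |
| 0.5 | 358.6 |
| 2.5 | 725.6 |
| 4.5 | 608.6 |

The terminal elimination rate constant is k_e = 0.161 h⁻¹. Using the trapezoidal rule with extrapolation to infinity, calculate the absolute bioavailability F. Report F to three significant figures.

F = 0.465

Trapezoidal AUC_0→4.5 (oral solution):
  [0→0.5]: (0.0+358.6)/2 × 0.5 = 89.65
  [0.5→2.5]: (358.6+725.6)/2 × 2 = 1084.2
  [2.5→4.5]: (725.6+608.6)/2 × 2 = 1334.2
  Sum = 2508.05 µg/L·h
Tail: C_last/k_e = 608.6/0.161 = 3780.124
AUC_0→∞ (oral solution) = 2508.05 + 3780.124 = 6288.174 µg/L·h
F = (AUC_ev/D_ev)/(AUC_iv/D_iv) = (6288.174/12.5)/(5410/5) = 503.05392/1082 = 0.4649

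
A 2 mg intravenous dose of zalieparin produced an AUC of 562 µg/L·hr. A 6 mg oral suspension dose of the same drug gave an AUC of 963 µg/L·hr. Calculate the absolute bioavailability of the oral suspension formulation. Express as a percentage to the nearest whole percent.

F = (AUC_ev / D_ev) / (AUC_iv / D_iv)
  = (963/6) / (562/2)
  = 160.5 / 281 = 0.5712
  = 57.12%

F = 57%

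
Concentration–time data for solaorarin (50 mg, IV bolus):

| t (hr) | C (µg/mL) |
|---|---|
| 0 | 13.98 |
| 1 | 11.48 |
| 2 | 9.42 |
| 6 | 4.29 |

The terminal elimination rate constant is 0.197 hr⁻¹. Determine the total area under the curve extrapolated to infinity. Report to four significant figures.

AUC = 72.38 µg/mL·hr

Trapezoidal AUC_0→6:
  [0→1]: (13.98+11.48)/2 × 1 = 12.73
  [1→2]: (11.48+9.42)/2 × 1 = 10.45
  [2→6]: (9.42+4.29)/2 × 4 = 27.42
  Sum = 50.6 µg/mL·hr
Extrapolated tail: C_last / k_e = 4.29 / 0.197 = 21.777
AUC_0→∞ = 50.6 + 21.777 = 72.377 µg/mL·hr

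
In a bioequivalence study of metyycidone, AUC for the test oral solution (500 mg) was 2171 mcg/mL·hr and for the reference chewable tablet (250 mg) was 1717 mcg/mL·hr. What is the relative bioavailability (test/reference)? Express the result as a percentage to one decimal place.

F_rel = 63.2%

F_rel = (AUC_test/D_test) / (AUC_ref/D_ref)
      = (2171/500) / (1717/250)
      = 4.342 / 6.868 = 0.6322 = 63.22%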